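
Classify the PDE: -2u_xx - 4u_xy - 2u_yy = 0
A = -2, B = -4, C = -2. Discriminant B² - 4AC = 0. Since 0 = 0, parabolic.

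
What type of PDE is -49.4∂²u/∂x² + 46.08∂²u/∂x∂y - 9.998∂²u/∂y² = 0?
With A = -49.4, B = 46.08, C = -9.998, the discriminant is 147.7616. This is a hyperbolic PDE.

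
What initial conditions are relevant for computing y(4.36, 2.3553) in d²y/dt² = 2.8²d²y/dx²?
Domain of dependence: [-2.23484, 10.95484]. Signals travel at speed 2.8, so data within |x - 4.36| ≤ 2.8·2.3553 = 6.59484 can reach the point.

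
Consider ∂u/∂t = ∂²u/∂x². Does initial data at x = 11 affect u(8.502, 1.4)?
Yes, for any finite x. The heat equation has infinite propagation speed, so all initial data affects all points at any t > 0.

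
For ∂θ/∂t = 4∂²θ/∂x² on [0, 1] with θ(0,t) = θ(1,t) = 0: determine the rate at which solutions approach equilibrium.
Eigenvalues: λₙ = 4n²π².
First three modes:
  n=1: λ₁ = 4π² ≈ 39.478
  n=2: λ₂ = 16π² ≈ 157.914 (4× faster decay)
  n=3: λ₃ = 36π² ≈ 355.306 (9× faster decay)
As t → ∞, higher modes decay exponentially faster. The n=1 mode dominates: θ ~ c₁ sin(πx) e^{-λ₁t}.
Decay rate: λ₁ = 4π² ≈ 39.478.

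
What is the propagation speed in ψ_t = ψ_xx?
Infinite. The heat equation is parabolic, not hyperbolic, so disturbances propagate instantly.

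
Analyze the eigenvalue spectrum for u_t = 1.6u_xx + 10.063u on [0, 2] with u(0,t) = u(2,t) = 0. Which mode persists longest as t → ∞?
Eigenvalues: λₙ = 1.6n²π²/2² - 10.063.
First three modes:
  n=1: λ₁ = 1.6π²/2² - 10.063 ≈ -6.115
  n=2: λ₂ = 6.4π²/2² - 10.063 ≈ 5.728
  n=3: λ₃ = 14.4π²/2² - 10.063 ≈ 25.468
Since 1.6π²/2² ≈ 3.948 < 10.063, λ₁ < 0.
The n=1 mode grows fastest (−λₙ is largest for n=1) → dominates.
Asymptotic: u ~ c₁ sin(πx/2) e^{6.115t} (exponential growth at rate −λ₁ ≈ 6.115).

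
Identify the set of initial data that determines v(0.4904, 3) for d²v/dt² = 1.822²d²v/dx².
Domain of dependence: [-4.9756, 5.9564]. Signals travel at speed 1.822, so data within |x - 0.4904| ≤ 1.822·3 = 5.466 can reach the point.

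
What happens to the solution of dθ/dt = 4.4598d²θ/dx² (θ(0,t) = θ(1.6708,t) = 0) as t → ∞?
θ → 0. Heat diffuses out through both boundaries.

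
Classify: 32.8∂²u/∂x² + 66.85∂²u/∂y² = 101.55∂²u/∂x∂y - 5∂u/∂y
Rewriting in standard form: 32.8∂²u/∂x² - 101.55∂²u/∂x∂y + 66.85∂²u/∂y² + 5∂u/∂y = 0. Hyperbolic (discriminant = 1541.6825).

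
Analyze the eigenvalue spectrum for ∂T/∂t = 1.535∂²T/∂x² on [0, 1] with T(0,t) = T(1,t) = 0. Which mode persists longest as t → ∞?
Eigenvalues: λₙ = 1.535n²π².
First three modes:
  n=1: λ₁ = 1.535π² ≈ 15.15
  n=2: λ₂ = 6.14π² ≈ 60.599 (4× faster decay)
  n=3: λ₃ = 13.815π² ≈ 136.349 (9× faster decay)
As t → ∞, higher modes decay exponentially faster. The n=1 mode dominates: T ~ c₁ sin(πx) e^{-λ₁t}.
Decay rate: λ₁ = 1.535π² ≈ 15.15.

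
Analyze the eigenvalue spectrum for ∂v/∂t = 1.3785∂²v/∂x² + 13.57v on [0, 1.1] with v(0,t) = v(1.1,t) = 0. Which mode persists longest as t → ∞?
Eigenvalues: λₙ = 1.3785n²π²/1.1² - 13.57.
First three modes:
  n=1: λ₁ = 1.3785π²/1.1² - 13.57 ≈ -2.326
  n=2: λ₂ = 5.514π²/1.1² - 13.57 ≈ 31.406
  n=3: λ₃ = 12.4065π²/1.1² - 13.57 ≈ 87.626
Since 1.3785π²/1.1² ≈ 11.244 < 13.57, λ₁ < 0.
The n=1 mode grows fastest (−λₙ is largest for n=1) → dominates.
Asymptotic: v ~ c₁ sin(πx/1.1) e^{2.326t} (exponential growth at rate −λ₁ ≈ 2.326).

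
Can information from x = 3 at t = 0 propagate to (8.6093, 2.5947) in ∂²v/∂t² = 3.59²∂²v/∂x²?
Yes. The domain of dependence is [-0.705673, 17.924273], and 3 ∈ [-0.705673, 17.924273].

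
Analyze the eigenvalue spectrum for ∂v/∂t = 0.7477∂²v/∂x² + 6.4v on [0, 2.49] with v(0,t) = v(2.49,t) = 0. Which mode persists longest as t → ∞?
Eigenvalues: λₙ = 0.7477n²π²/2.49² - 6.4.
First three modes:
  n=1: λ₁ = 0.7477π²/2.49² - 6.4 ≈ -5.21
  n=2: λ₂ = 2.9908π²/2.49² - 6.4 ≈ -1.639
  n=3: λ₃ = 6.7293π²/2.49² - 6.4 ≈ 4.312
Since 0.7477π²/2.49² ≈ 1.19 < 6.4, λ₁ < 0.
The n=1 mode grows fastest (−λₙ is largest for n=1) → dominates.
Asymptotic: v ~ c₁ sin(πx/2.49) e^{5.21t} (exponential growth at rate −λ₁ ≈ 5.21).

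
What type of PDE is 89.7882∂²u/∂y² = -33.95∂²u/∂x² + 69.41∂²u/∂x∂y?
Rewriting in standard form: 33.95∂²u/∂x² - 69.41∂²u/∂x∂y + 89.7882∂²u/∂y² = 0. With A = 33.95, B = -69.41, C = 89.7882, the discriminant is -7375.48946. This is an elliptic PDE.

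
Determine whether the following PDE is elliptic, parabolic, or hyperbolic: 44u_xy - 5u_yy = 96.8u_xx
Rewriting in standard form: -96.8u_xx + 44u_xy - 5u_yy = 0. Coefficients: A = -96.8, B = 44, C = -5. B² - 4AC = 0, which is zero, so the equation is parabolic.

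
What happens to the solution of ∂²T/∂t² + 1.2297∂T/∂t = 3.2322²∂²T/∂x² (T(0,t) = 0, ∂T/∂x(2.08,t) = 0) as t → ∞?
T → 0. Damping (γ=1.2297) dissipates energy; oscillations decay exponentially.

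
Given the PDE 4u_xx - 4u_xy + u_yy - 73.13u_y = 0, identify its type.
The second-order coefficients are A = 4, B = -4, C = 1. Since B² - 4AC = 0 = 0, this is a parabolic PDE.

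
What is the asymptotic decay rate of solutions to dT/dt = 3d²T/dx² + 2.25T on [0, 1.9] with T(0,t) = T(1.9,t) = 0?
Eigenvalues: λₙ = 3n²π²/1.9² - 2.25.
First three modes:
  n=1: λ₁ = 3π²/1.9² - 2.25 ≈ 5.952
  n=2: λ₂ = 12π²/1.9² - 2.25 ≈ 30.558
  n=3: λ₃ = 27π²/1.9² - 2.25 ≈ 71.567
Since 3π²/1.9² ≈ 8.202 > 2.25, all λₙ > 0.
The n=1 mode decays slowest → dominates as t → ∞.
Asymptotic: T ~ c₁ sin(πx/1.9) e^{-λ₁t} with decay rate λ₁ ≈ 5.952.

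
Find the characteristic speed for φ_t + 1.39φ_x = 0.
Speed = 1.39. Information travels along x - 1.39t = const (rightward).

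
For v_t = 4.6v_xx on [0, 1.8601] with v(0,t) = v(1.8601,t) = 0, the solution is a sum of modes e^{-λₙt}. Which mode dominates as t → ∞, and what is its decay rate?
Eigenvalues: λₙ = 4.6n²π²/1.8601².
First three modes:
  n=1: λ₁ = 4.6π²/1.8601² ≈ 13.122
  n=2: λ₂ = 18.4π²/1.8601² ≈ 52.486 (4× faster decay)
  n=3: λ₃ = 41.4π²/1.8601² ≈ 118.094 (9× faster decay)
As t → ∞, higher modes decay exponentially faster. The n=1 mode dominates: v ~ c₁ sin(πx/1.8601) e^{-λ₁t}.
Decay rate: λ₁ = 4.6π²/1.8601² ≈ 13.122.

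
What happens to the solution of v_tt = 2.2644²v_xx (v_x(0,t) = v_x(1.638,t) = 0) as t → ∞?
v oscillates about a mean that drifts linearly in t (generically unbounded; no decay). There is no damping, so the nonconstant modes persist as standing waves (energy conserved, no decay). But with Neumann conditions at both ends the constant mode has eigenvalue 0: the spatial mean M(t) of v satisfies M'' = 0, so M(t) = M(0) + M'(0)·t. Unless the initial velocity has zero mean (∫v_t(x,0)dx = 0), the solution grows linearly in t (unbounded, though not exponentially); if it does have zero mean, the solution stays bounded and simply oscillates.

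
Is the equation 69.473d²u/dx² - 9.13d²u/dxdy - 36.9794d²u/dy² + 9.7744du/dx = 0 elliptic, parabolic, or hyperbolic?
Computing B² - 4AC with A = 69.473, B = -9.13, C = -36.9794: discriminant = 10359.6363248 (positive). Answer: hyperbolic.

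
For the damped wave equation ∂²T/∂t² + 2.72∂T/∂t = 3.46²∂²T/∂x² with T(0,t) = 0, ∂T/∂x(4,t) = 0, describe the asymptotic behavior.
T → 0. Damping (γ=2.72) dissipates energy; oscillations decay exponentially.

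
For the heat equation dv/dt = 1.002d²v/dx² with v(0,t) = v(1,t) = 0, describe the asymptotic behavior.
v → 0. Heat diffuses out through both boundaries.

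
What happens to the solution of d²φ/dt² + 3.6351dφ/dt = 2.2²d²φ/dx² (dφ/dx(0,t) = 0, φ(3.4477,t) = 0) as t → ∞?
φ → 0. Damping (γ=3.6351) dissipates energy; oscillations decay exponentially.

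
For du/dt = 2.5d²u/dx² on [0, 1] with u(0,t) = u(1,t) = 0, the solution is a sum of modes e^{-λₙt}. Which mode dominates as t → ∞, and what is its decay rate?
Eigenvalues: λₙ = 2.5n²π².
First three modes:
  n=1: λ₁ = 2.5π² ≈ 24.674
  n=2: λ₂ = 10π² ≈ 98.696 (4× faster decay)
  n=3: λ₃ = 22.5π² ≈ 222.066 (9× faster decay)
As t → ∞, higher modes decay exponentially faster. The n=1 mode dominates: u ~ c₁ sin(πx) e^{-λ₁t}.
Decay rate: λ₁ = 2.5π² ≈ 24.674.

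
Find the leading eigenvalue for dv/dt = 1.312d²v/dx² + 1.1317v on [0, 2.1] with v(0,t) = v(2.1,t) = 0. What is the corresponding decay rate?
Eigenvalues: λₙ = 1.312n²π²/2.1² - 1.1317.
First three modes:
  n=1: λ₁ = 1.312π²/2.1² - 1.1317 ≈ 1.805
  n=2: λ₂ = 5.248π²/2.1² - 1.1317 ≈ 10.613
  n=3: λ₃ = 11.808π²/2.1² - 1.1317 ≈ 25.295
Since 1.312π²/2.1² ≈ 2.936 > 1.1317, all λₙ > 0.
The n=1 mode decays slowest → dominates as t → ∞.
Asymptotic: v ~ c₁ sin(πx/2.1) e^{-λ₁t} with decay rate λ₁ ≈ 1.805.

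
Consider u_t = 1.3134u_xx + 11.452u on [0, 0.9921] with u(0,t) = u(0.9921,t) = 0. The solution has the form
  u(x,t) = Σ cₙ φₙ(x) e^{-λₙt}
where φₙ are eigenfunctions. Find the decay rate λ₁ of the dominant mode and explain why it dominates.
Eigenvalues: λₙ = 1.3134n²π²/0.9921² - 11.452.
First three modes:
  n=1: λ₁ = 1.3134π²/0.9921² - 11.452 ≈ 1.718
  n=2: λ₂ = 5.2536π²/0.9921² - 11.452 ≈ 41.228
  n=3: λ₃ = 11.8206π²/0.9921² - 11.452 ≈ 107.078
Since 1.3134π²/0.9921² ≈ 13.17 > 11.452, all λₙ > 0.
The n=1 mode decays slowest → dominates as t → ∞.
Asymptotic: u ~ c₁ sin(πx/0.9921) e^{-λ₁t} with decay rate λ₁ ≈ 1.718.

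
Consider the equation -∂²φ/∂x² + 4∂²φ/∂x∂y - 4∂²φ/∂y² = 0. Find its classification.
Parabolic. (A = -1, B = 4, C = -4 gives B² - 4AC = 0.)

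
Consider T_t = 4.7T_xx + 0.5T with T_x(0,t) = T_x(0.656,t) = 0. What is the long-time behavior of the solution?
As t → ∞, T grows unboundedly. With Neumann BCs the constant mode has diffusion eigenvalue 0, so any r > 0 makes it grow like e^(0.5t); solution grows exponentially.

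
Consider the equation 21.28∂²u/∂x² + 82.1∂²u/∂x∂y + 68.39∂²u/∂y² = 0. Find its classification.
Hyperbolic. (A = 21.28, B = 82.1, C = 68.39 gives B² - 4AC = 919.0532.)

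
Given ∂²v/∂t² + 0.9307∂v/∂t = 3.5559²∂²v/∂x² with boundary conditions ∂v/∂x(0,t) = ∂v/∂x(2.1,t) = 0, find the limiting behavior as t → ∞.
v → constant (steady state). Damping (γ=0.9307) dissipates the nonconstant modes; with Neumann BCs the spatial average obeys M''+γM'=0 and tends to a finite limit.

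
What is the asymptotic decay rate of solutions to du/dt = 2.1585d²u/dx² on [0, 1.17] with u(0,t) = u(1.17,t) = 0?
Eigenvalues: λₙ = 2.1585n²π²/1.17².
First three modes:
  n=1: λ₁ = 2.1585π²/1.17² ≈ 15.563
  n=2: λ₂ = 8.634π²/1.17² ≈ 62.25 (4× faster decay)
  n=3: λ₃ = 19.4265π²/1.17² ≈ 140.063 (9× faster decay)
As t → ∞, higher modes decay exponentially faster. The n=1 mode dominates: u ~ c₁ sin(πx/1.17) e^{-λ₁t}.
Decay rate: λ₁ = 2.1585π²/1.17² ≈ 15.563.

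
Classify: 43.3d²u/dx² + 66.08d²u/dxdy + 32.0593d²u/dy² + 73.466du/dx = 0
Elliptic (discriminant = -1186.10436).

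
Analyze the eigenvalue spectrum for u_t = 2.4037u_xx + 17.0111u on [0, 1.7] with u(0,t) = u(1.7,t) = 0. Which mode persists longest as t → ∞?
Eigenvalues: λₙ = 2.4037n²π²/1.7² - 17.0111.
First three modes:
  n=1: λ₁ = 2.4037π²/1.7² - 17.0111 ≈ -8.802
  n=2: λ₂ = 9.6148π²/1.7² - 17.0111 ≈ 15.824
  n=3: λ₃ = 21.6333π²/1.7² - 17.0111 ≈ 56.869
Since 2.4037π²/1.7² ≈ 8.209 < 17.0111, λ₁ < 0.
The n=1 mode grows fastest (−λₙ is largest for n=1) → dominates.
Asymptotic: u ~ c₁ sin(πx/1.7) e^{8.802t} (exponential growth at rate −λ₁ ≈ 8.802).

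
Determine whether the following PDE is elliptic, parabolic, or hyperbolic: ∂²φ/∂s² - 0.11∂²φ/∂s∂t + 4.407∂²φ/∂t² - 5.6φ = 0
Coefficients: A = 1, B = -0.11, C = 4.407. B² - 4AC = -17.6159, which is negative, so the equation is elliptic.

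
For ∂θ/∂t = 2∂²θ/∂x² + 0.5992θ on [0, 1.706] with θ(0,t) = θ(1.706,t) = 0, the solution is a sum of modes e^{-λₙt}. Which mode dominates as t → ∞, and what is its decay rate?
Eigenvalues: λₙ = 2n²π²/1.706² - 0.5992.
First three modes:
  n=1: λ₁ = 2π²/1.706² - 0.5992 ≈ 6.183
  n=2: λ₂ = 8π²/1.706² - 0.5992 ≈ 26.53
  n=3: λ₃ = 18π²/1.706² - 0.5992 ≈ 60.441
Since 2π²/1.706² ≈ 6.782 > 0.5992, all λₙ > 0.
The n=1 mode decays slowest → dominates as t → ∞.
Asymptotic: θ ~ c₁ sin(πx/1.706) e^{-λ₁t} with decay rate λ₁ ≈ 6.183.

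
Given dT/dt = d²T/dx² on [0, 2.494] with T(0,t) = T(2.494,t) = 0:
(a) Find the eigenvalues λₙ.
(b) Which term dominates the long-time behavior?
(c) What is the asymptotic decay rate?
Eigenvalues: λₙ = n²π²/2.494².
First three modes:
  n=1: λ₁ = π²/2.494² ≈ 1.587
  n=2: λ₂ = 4π²/2.494² ≈ 6.347 (4× faster decay)
  n=3: λ₃ = 9π²/2.494² ≈ 14.281 (9× faster decay)
As t → ∞, higher modes decay exponentially faster. The n=1 mode dominates: T ~ c₁ sin(πx/2.494) e^{-λ₁t}.
Decay rate: λ₁ = π²/2.494² ≈ 1.587.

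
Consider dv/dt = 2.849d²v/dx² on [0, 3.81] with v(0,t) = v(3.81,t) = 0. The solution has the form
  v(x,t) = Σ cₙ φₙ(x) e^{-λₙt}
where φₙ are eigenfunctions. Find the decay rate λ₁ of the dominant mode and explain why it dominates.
Eigenvalues: λₙ = 2.849n²π²/3.81².
First three modes:
  n=1: λ₁ = 2.849π²/3.81² ≈ 1.937
  n=2: λ₂ = 11.396π²/3.81² ≈ 7.748 (4× faster decay)
  n=3: λ₃ = 25.641π²/3.81² ≈ 17.434 (9× faster decay)
As t → ∞, higher modes decay exponentially faster. The n=1 mode dominates: v ~ c₁ sin(πx/3.81) e^{-λ₁t}.
Decay rate: λ₁ = 2.849π²/3.81² ≈ 1.937.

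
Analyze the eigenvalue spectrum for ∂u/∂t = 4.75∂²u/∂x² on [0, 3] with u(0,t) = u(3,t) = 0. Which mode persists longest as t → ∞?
Eigenvalues: λₙ = 4.75n²π²/3².
First three modes:
  n=1: λ₁ = 4.75π²/3² ≈ 5.209
  n=2: λ₂ = 19π²/3² ≈ 20.836 (4× faster decay)
  n=3: λ₃ = 42.75π²/3² ≈ 46.881 (9× faster decay)
As t → ∞, higher modes decay exponentially faster. The n=1 mode dominates: u ~ c₁ sin(πx/3) e^{-λ₁t}.
Decay rate: λ₁ = 4.75π²/3² ≈ 5.209.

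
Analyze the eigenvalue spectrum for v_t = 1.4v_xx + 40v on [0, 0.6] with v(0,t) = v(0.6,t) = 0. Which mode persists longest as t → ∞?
Eigenvalues: λₙ = 1.4n²π²/0.6² - 40.
First three modes:
  n=1: λ₁ = 1.4π²/0.6² - 40 ≈ -1.618
  n=2: λ₂ = 5.6π²/0.6² - 40 ≈ 113.527
  n=3: λ₃ = 12.6π²/0.6² - 40 ≈ 305.436
Since 1.4π²/0.6² ≈ 38.382 < 40, λ₁ < 0.
The n=1 mode grows fastest (−λₙ is largest for n=1) → dominates.
Asymptotic: v ~ c₁ sin(πx/0.6) e^{1.618t} (exponential growth at rate −λ₁ ≈ 1.618).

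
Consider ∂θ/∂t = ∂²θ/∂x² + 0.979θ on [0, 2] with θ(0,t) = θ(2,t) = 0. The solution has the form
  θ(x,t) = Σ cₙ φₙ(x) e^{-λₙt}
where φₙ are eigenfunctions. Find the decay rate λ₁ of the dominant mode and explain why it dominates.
Eigenvalues: λₙ = n²π²/2² - 0.979.
First three modes:
  n=1: λ₁ = π²/2² - 0.979 ≈ 1.488
  n=2: λ₂ = 4π²/2² - 0.979 ≈ 8.891
  n=3: λ₃ = 9π²/2² - 0.979 ≈ 21.228
Since π²/2² ≈ 2.467 > 0.979, all λₙ > 0.
The n=1 mode decays slowest → dominates as t → ∞.
Asymptotic: θ ~ c₁ sin(πx/2) e^{-λ₁t} with decay rate λ₁ ≈ 1.488.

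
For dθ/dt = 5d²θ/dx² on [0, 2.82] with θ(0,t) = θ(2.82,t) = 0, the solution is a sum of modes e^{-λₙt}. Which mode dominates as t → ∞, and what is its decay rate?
Eigenvalues: λₙ = 5n²π²/2.82².
First three modes:
  n=1: λ₁ = 5π²/2.82² ≈ 6.205
  n=2: λ₂ = 20π²/2.82² ≈ 24.822 (4× faster decay)
  n=3: λ₃ = 45π²/2.82² ≈ 55.849 (9× faster decay)
As t → ∞, higher modes decay exponentially faster. The n=1 mode dominates: θ ~ c₁ sin(πx/2.82) e^{-λ₁t}.
Decay rate: λ₁ = 5π²/2.82² ≈ 6.205.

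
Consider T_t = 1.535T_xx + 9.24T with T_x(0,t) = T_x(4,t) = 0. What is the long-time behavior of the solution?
As t → ∞, T grows unboundedly. With Neumann BCs the constant mode has diffusion eigenvalue 0, so any r > 0 makes it grow like e^(9.24t); solution grows exponentially.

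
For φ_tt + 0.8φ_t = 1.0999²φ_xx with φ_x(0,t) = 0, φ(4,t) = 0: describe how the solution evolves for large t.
φ → 0. Damping (γ=0.8) dissipates energy; oscillations decay exponentially.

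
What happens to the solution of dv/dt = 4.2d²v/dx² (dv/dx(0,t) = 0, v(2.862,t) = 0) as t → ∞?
v → 0. Heat escapes through the Dirichlet boundary.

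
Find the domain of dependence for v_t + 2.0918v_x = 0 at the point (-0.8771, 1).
A single point: x = -2.9689. The characteristic through (-0.8771, 1) is x - 2.0918t = const, so x = -0.8771 - 2.0918·1 = -2.9689.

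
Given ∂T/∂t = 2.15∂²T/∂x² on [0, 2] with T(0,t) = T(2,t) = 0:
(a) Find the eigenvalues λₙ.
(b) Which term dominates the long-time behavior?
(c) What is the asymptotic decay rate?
Eigenvalues: λₙ = 2.15n²π²/2².
First three modes:
  n=1: λ₁ = 2.15π²/2² ≈ 5.305
  n=2: λ₂ = 8.6π²/2² ≈ 21.22 (4× faster decay)
  n=3: λ₃ = 19.35π²/2² ≈ 47.744 (9× faster decay)
As t → ∞, higher modes decay exponentially faster. The n=1 mode dominates: T ~ c₁ sin(πx/2) e^{-λ₁t}.
Decay rate: λ₁ = 2.15π²/2² ≈ 5.305.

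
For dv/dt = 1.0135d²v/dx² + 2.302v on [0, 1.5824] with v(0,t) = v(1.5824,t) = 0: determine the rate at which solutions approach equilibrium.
Eigenvalues: λₙ = 1.0135n²π²/1.5824² - 2.302.
First three modes:
  n=1: λ₁ = 1.0135π²/1.5824² - 2.302 ≈ 1.693
  n=2: λ₂ = 4.054π²/1.5824² - 2.302 ≈ 13.677
  n=3: λ₃ = 9.1215π²/1.5824² - 2.302 ≈ 33.651
Since 1.0135π²/1.5824² ≈ 3.995 > 2.302, all λₙ > 0.
The n=1 mode decays slowest → dominates as t → ∞.
Asymptotic: v ~ c₁ sin(πx/1.5824) e^{-λ₁t} with decay rate λ₁ ≈ 1.693.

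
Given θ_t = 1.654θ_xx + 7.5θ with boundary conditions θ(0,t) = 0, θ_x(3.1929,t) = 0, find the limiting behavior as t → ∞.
θ grows unboundedly. Reaction dominates diffusion (r=7.5 > κπ²/(4L²)≈0.4); solution grows exponentially.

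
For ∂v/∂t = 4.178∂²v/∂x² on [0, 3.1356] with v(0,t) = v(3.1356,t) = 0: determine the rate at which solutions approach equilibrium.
Eigenvalues: λₙ = 4.178n²π²/3.1356².
First three modes:
  n=1: λ₁ = 4.178π²/3.1356² ≈ 4.194
  n=2: λ₂ = 16.712π²/3.1356² ≈ 16.776 (4× faster decay)
  n=3: λ₃ = 37.602π²/3.1356² ≈ 37.746 (9× faster decay)
As t → ∞, higher modes decay exponentially faster. The n=1 mode dominates: v ~ c₁ sin(πx/3.1356) e^{-λ₁t}.
Decay rate: λ₁ = 4.178π²/3.1356² ≈ 4.194.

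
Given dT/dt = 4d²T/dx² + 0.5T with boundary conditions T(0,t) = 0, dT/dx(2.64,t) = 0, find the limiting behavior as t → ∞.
T → 0. Diffusion dominates reaction (r=0.5 < κπ²/(4L²)≈1.42); solution decays.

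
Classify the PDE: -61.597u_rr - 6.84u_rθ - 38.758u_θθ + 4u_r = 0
A = -61.597, B = -6.84, C = -38.758. Discriminant B² - 4AC = -9502.720504. Since -9502.720504 < 0, elliptic.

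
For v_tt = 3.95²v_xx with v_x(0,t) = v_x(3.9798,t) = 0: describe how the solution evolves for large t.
v oscillates about a mean that drifts linearly in t (generically unbounded; no decay). There is no damping, so the nonconstant modes persist as standing waves (energy conserved, no decay). But with Neumann conditions at both ends the constant mode has eigenvalue 0: the spatial mean M(t) of v satisfies M'' = 0, so M(t) = M(0) + M'(0)·t. Unless the initial velocity has zero mean (∫v_t(x,0)dx = 0), the solution grows linearly in t (unbounded, though not exponentially); if it does have zero mean, the solution stays bounded and simply oscillates.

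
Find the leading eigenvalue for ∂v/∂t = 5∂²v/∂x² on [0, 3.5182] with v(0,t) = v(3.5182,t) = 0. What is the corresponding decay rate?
Eigenvalues: λₙ = 5n²π²/3.5182².
First three modes:
  n=1: λ₁ = 5π²/3.5182² ≈ 3.987
  n=2: λ₂ = 20π²/3.5182² ≈ 15.947 (4× faster decay)
  n=3: λ₃ = 45π²/3.5182² ≈ 35.882 (9× faster decay)
As t → ∞, higher modes decay exponentially faster. The n=1 mode dominates: v ~ c₁ sin(πx/3.5182) e^{-λ₁t}.
Decay rate: λ₁ = 5π²/3.5182² ≈ 3.987.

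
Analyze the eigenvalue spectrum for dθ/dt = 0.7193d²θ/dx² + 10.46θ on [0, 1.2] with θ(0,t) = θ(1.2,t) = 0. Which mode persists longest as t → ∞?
Eigenvalues: λₙ = 0.7193n²π²/1.2² - 10.46.
First three modes:
  n=1: λ₁ = 0.7193π²/1.2² - 10.46 ≈ -5.53
  n=2: λ₂ = 2.8772π²/1.2² - 10.46 ≈ 9.26
  n=3: λ₃ = 6.4737π²/1.2² - 10.46 ≈ 33.91
Since 0.7193π²/1.2² ≈ 4.93 < 10.46, λ₁ < 0.
The n=1 mode grows fastest (−λₙ is largest for n=1) → dominates.
Asymptotic: θ ~ c₁ sin(πx/1.2) e^{5.53t} (exponential growth at rate −λ₁ ≈ 5.53).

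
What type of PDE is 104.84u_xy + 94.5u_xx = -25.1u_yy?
Rewriting in standard form: 94.5u_xx + 104.84u_xy + 25.1u_yy = 0. With A = 94.5, B = 104.84, C = 25.1, the discriminant is 1503.6256. This is a hyperbolic PDE.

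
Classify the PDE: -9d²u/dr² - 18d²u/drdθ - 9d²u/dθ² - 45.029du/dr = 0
A = -9, B = -18, C = -9. Discriminant B² - 4AC = 0. Since 0 = 0, parabolic.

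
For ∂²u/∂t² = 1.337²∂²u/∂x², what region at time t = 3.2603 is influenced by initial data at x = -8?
Domain of influence: [-12.3590211, -3.6409789]. Data at x = -8 spreads outward at speed 1.337.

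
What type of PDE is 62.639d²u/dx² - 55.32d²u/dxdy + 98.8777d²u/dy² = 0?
With A = 62.639, B = -55.32, C = 98.8777, the discriminant is -21714.0986012. This is an elliptic PDE.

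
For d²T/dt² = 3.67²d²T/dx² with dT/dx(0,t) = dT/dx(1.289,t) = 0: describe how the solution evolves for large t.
T oscillates about a mean that drifts linearly in t (generically unbounded; no decay). There is no damping, so the nonconstant modes persist as standing waves (energy conserved, no decay). But with Neumann conditions at both ends the constant mode has eigenvalue 0: the spatial mean M(t) of T satisfies M'' = 0, so M(t) = M(0) + M'(0)·t. Unless the initial velocity has zero mean (∫T_t(x,0)dx = 0), the solution grows linearly in t (unbounded, though not exponentially); if it does have zero mean, the solution stays bounded and simply oscillates.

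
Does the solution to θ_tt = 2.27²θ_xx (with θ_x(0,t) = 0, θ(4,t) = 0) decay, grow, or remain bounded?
θ oscillates (no decay). Energy is conserved; the solution oscillates indefinitely as standing waves.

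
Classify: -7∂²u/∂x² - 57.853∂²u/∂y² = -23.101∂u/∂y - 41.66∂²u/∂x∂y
Rewriting in standard form: -7∂²u/∂x² + 41.66∂²u/∂x∂y - 57.853∂²u/∂y² + 23.101∂u/∂y = 0. Hyperbolic (discriminant = 115.6716).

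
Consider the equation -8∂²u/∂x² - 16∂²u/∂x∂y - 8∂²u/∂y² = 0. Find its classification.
Parabolic. (A = -8, B = -16, C = -8 gives B² - 4AC = 0.)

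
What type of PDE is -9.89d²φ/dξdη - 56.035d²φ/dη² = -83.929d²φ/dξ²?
Rewriting in standard form: 83.929d²φ/dξ² - 9.89d²φ/dξdη - 56.035d²φ/dη² = 0. With A = 83.929, B = -9.89, C = -56.035, the discriminant is 18909.65816. This is a hyperbolic PDE.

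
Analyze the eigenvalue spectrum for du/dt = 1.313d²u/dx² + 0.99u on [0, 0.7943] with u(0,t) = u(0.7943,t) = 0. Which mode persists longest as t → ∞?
Eigenvalues: λₙ = 1.313n²π²/0.7943² - 0.99.
First three modes:
  n=1: λ₁ = 1.313π²/0.7943² - 0.99 ≈ 19.55
  n=2: λ₂ = 5.252π²/0.7943² - 0.99 ≈ 81.169
  n=3: λ₃ = 11.817π²/0.7943² - 0.99 ≈ 183.868
Since 1.313π²/0.7943² ≈ 20.54 > 0.99, all λₙ > 0.
The n=1 mode decays slowest → dominates as t → ∞.
Asymptotic: u ~ c₁ sin(πx/0.7943) e^{-λ₁t} with decay rate λ₁ ≈ 19.55.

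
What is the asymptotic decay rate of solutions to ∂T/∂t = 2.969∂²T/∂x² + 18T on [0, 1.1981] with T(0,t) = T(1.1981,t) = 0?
Eigenvalues: λₙ = 2.969n²π²/1.1981² - 18.
First three modes:
  n=1: λ₁ = 2.969π²/1.1981² - 18 ≈ 2.414
  n=2: λ₂ = 11.876π²/1.1981² - 18 ≈ 63.655
  n=3: λ₃ = 26.721π²/1.1981² - 18 ≈ 165.724
Since 2.969π²/1.1981² ≈ 20.414 > 18, all λₙ > 0.
The n=1 mode decays slowest → dominates as t → ∞.
Asymptotic: T ~ c₁ sin(πx/1.1981) e^{-λ₁t} with decay rate λ₁ ≈ 2.414.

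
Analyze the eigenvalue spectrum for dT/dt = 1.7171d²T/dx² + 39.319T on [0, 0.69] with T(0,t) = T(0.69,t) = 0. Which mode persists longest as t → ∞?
Eigenvalues: λₙ = 1.7171n²π²/0.69² - 39.319.
First three modes:
  n=1: λ₁ = 1.7171π²/0.69² - 39.319 ≈ -3.723
  n=2: λ₂ = 6.8684π²/0.69² - 39.319 ≈ 103.064
  n=3: λ₃ = 15.4539π²/0.69² - 39.319 ≈ 281.042
Since 1.7171π²/0.69² ≈ 35.596 < 39.319, λ₁ < 0.
The n=1 mode grows fastest (−λₙ is largest for n=1) → dominates.
Asymptotic: T ~ c₁ sin(πx/0.69) e^{3.723t} (exponential growth at rate −λ₁ ≈ 3.723).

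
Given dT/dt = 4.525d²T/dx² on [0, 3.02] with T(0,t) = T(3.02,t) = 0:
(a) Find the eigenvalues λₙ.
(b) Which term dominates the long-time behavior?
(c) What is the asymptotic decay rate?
Eigenvalues: λₙ = 4.525n²π²/3.02².
First three modes:
  n=1: λ₁ = 4.525π²/3.02² ≈ 4.897
  n=2: λ₂ = 18.1π²/3.02² ≈ 19.587 (4× faster decay)
  n=3: λ₃ = 40.725π²/3.02² ≈ 44.07 (9× faster decay)
As t → ∞, higher modes decay exponentially faster. The n=1 mode dominates: T ~ c₁ sin(πx/3.02) e^{-λ₁t}.
Decay rate: λ₁ = 4.525π²/3.02² ≈ 4.897.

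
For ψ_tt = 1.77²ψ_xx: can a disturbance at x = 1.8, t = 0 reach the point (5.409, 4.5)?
Yes. The domain of dependence is [-2.556, 13.374], and 1.8 ∈ [-2.556, 13.374].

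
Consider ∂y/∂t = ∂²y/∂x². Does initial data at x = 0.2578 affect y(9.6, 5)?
Yes, for any finite x. The heat equation has infinite propagation speed, so all initial data affects all points at any t > 0.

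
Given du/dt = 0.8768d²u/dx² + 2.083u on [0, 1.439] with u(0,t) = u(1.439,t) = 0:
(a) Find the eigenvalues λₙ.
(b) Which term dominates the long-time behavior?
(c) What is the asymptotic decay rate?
Eigenvalues: λₙ = 0.8768n²π²/1.439² - 2.083.
First three modes:
  n=1: λ₁ = 0.8768π²/1.439² - 2.083 ≈ 2.096
  n=2: λ₂ = 3.5072π²/1.439² - 2.083 ≈ 14.633
  n=3: λ₃ = 7.8912π²/1.439² - 2.083 ≈ 35.529
Since 0.8768π²/1.439² ≈ 4.179 > 2.083, all λₙ > 0.
The n=1 mode decays slowest → dominates as t → ∞.
Asymptotic: u ~ c₁ sin(πx/1.439) e^{-λ₁t} with decay rate λ₁ ≈ 2.096.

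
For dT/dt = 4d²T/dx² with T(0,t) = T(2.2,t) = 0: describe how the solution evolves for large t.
T → 0. Heat diffuses out through both boundaries.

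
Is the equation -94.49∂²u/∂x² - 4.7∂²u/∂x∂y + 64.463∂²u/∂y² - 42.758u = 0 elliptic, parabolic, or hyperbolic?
Computing B² - 4AC with A = -94.49, B = -4.7, C = 64.463: discriminant = 24386.52548 (positive). Answer: hyperbolic.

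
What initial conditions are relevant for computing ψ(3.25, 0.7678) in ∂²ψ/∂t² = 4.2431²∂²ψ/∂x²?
Domain of dependence: [-0.00785218, 6.50785218]. Signals travel at speed 4.2431, so data within |x - 3.25| ≤ 4.2431·0.7678 = 3.25785218 can reach the point.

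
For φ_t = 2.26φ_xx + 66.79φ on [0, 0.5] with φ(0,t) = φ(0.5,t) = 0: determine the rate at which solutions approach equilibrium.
Eigenvalues: λₙ = 2.26n²π²/0.5² - 66.79.
First three modes:
  n=1: λ₁ = 2.26π²/0.5² - 66.79 ≈ 22.431
  n=2: λ₂ = 9.04π²/0.5² - 66.79 ≈ 290.095
  n=3: λ₃ = 20.34π²/0.5² - 66.79 ≈ 736.201
Since 2.26π²/0.5² ≈ 89.221 > 66.79, all λₙ > 0.
The n=1 mode decays slowest → dominates as t → ∞.
Asymptotic: φ ~ c₁ sin(πx/0.5) e^{-λ₁t} with decay rate λ₁ ≈ 22.431.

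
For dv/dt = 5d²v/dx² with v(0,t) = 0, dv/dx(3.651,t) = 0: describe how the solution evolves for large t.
v → 0. Heat escapes through the Dirichlet boundary.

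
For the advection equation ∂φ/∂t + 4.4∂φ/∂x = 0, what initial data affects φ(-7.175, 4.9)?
A single point: x = -28.735. The characteristic through (-7.175, 4.9) is x - 4.4t = const, so x = -7.175 - 4.4·4.9 = -28.735.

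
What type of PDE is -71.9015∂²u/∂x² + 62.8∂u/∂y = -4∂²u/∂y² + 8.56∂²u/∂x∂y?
Rewriting in standard form: -71.9015∂²u/∂x² - 8.56∂²u/∂x∂y + 4∂²u/∂y² + 62.8∂u/∂y = 0. With A = -71.9015, B = -8.56, C = 4, the discriminant is 1223.6976. This is a hyperbolic PDE.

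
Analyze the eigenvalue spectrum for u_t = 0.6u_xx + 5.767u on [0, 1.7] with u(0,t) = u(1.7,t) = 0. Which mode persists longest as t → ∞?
Eigenvalues: λₙ = 0.6n²π²/1.7² - 5.767.
First three modes:
  n=1: λ₁ = 0.6π²/1.7² - 5.767 ≈ -3.718
  n=2: λ₂ = 2.4π²/1.7² - 5.767 ≈ 2.429
  n=3: λ₃ = 5.4π²/1.7² - 5.767 ≈ 12.674
Since 0.6π²/1.7² ≈ 2.049 < 5.767, λ₁ < 0.
The n=1 mode grows fastest (−λₙ is largest for n=1) → dominates.
Asymptotic: u ~ c₁ sin(πx/1.7) e^{3.718t} (exponential growth at rate −λ₁ ≈ 3.718).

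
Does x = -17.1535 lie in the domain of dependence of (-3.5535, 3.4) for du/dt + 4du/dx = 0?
Yes. The characteristic through (-3.5535, 3.4) passes through x = -17.1535.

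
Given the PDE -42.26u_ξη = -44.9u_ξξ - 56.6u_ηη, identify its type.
Rewriting in standard form: 44.9u_ξξ - 42.26u_ξη + 56.6u_ηη = 0. The second-order coefficients are A = 44.9, B = -42.26, C = 56.6. Since B² - 4AC = -8379.4524 < 0, this is an elliptic PDE.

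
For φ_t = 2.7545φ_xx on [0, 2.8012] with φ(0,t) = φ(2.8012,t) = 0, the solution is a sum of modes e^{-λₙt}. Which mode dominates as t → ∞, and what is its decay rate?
Eigenvalues: λₙ = 2.7545n²π²/2.8012².
First three modes:
  n=1: λ₁ = 2.7545π²/2.8012² ≈ 3.465
  n=2: λ₂ = 11.018π²/2.8012² ≈ 13.858 (4× faster decay)
  n=3: λ₃ = 24.7905π²/2.8012² ≈ 31.181 (9× faster decay)
As t → ∞, higher modes decay exponentially faster. The n=1 mode dominates: φ ~ c₁ sin(πx/2.8012) e^{-λ₁t}.
Decay rate: λ₁ = 2.7545π²/2.8012² ≈ 3.465.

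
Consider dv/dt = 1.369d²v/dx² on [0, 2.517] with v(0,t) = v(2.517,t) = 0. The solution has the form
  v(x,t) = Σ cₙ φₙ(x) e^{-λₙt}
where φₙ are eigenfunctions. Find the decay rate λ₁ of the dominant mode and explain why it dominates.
Eigenvalues: λₙ = 1.369n²π²/2.517².
First three modes:
  n=1: λ₁ = 1.369π²/2.517² ≈ 2.133
  n=2: λ₂ = 5.476π²/2.517² ≈ 8.531 (4× faster decay)
  n=3: λ₃ = 12.321π²/2.517² ≈ 19.195 (9× faster decay)
As t → ∞, higher modes decay exponentially faster. The n=1 mode dominates: v ~ c₁ sin(πx/2.517) e^{-λ₁t}.
Decay rate: λ₁ = 1.369π²/2.517² ≈ 2.133.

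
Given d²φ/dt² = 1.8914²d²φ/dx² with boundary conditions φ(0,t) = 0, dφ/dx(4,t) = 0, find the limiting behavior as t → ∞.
φ oscillates (no decay). Energy is conserved; the solution oscillates indefinitely as standing waves.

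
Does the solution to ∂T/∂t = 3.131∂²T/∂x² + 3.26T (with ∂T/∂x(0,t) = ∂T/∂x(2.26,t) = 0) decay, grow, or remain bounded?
T grows unboundedly. With Neumann BCs the constant mode has diffusion eigenvalue 0, so any r > 0 makes it grow like e^(3.26t); solution grows exponentially.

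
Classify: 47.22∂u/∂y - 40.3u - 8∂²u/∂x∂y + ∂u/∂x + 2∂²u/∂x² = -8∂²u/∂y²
Rewriting in standard form: 2∂²u/∂x² - 8∂²u/∂x∂y + 8∂²u/∂y² + ∂u/∂x + 47.22∂u/∂y - 40.3u = 0. Parabolic (discriminant = 0).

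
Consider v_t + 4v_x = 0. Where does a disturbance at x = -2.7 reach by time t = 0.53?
At x = -0.58. The characteristic carries data from (-2.7, 0) to (-0.58, 0.53).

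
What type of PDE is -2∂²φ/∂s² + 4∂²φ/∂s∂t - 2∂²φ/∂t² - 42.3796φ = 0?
With A = -2, B = 4, C = -2, the discriminant is 0. This is a parabolic PDE.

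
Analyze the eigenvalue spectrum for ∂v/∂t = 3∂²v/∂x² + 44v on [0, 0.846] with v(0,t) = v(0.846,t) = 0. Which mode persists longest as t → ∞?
Eigenvalues: λₙ = 3n²π²/0.846² - 44.
First three modes:
  n=1: λ₁ = 3π²/0.846² - 44 ≈ -2.63
  n=2: λ₂ = 12π²/0.846² - 44 ≈ 121.478
  n=3: λ₃ = 27π²/0.846² - 44 ≈ 328.326
Since 3π²/0.846² ≈ 41.37 < 44, λ₁ < 0.
The n=1 mode grows fastest (−λₙ is largest for n=1) → dominates.
Asymptotic: v ~ c₁ sin(πx/0.846) e^{2.63t} (exponential growth at rate −λ₁ ≈ 2.63).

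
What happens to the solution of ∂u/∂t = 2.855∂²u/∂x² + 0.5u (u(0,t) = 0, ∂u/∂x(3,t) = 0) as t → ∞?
u → 0. Diffusion dominates reaction (r=0.5 < κπ²/(4L²)≈0.78); solution decays.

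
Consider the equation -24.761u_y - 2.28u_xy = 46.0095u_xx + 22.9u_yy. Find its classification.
Rewriting in standard form: -46.0095u_xx - 2.28u_xy - 22.9u_yy - 24.761u_y = 0. Elliptic. (A = -46.0095, B = -2.28, C = -22.9 gives B² - 4AC = -4209.2718.)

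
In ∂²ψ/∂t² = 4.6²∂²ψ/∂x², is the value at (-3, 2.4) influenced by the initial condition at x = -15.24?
No. The domain of dependence is [-14.04, 8.04], and -15.24 is outside this interval.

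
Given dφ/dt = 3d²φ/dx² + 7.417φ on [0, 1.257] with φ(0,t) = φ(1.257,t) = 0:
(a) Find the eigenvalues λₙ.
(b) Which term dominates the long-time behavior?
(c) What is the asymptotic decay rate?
Eigenvalues: λₙ = 3n²π²/1.257² - 7.417.
First three modes:
  n=1: λ₁ = 3π²/1.257² - 7.417 ≈ 11.322
  n=2: λ₂ = 12π²/1.257² - 7.417 ≈ 67.54
  n=3: λ₃ = 27π²/1.257² - 7.417 ≈ 161.236
Since 3π²/1.257² ≈ 18.739 > 7.417, all λₙ > 0.
The n=1 mode decays slowest → dominates as t → ∞.
Asymptotic: φ ~ c₁ sin(πx/1.257) e^{-λ₁t} with decay rate λ₁ ≈ 11.322.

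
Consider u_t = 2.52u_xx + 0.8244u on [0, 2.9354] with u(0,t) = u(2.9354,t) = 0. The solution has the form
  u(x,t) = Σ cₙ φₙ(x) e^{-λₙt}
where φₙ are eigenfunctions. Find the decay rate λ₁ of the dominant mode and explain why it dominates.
Eigenvalues: λₙ = 2.52n²π²/2.9354² - 0.8244.
First three modes:
  n=1: λ₁ = 2.52π²/2.9354² - 0.8244 ≈ 2.062
  n=2: λ₂ = 10.08π²/2.9354² - 0.8244 ≈ 10.721
  n=3: λ₃ = 22.68π²/2.9354² - 0.8244 ≈ 25.154
Since 2.52π²/2.9354² ≈ 2.886 > 0.8244, all λₙ > 0.
The n=1 mode decays slowest → dominates as t → ∞.
Asymptotic: u ~ c₁ sin(πx/2.9354) e^{-λ₁t} with decay rate λ₁ ≈ 2.062.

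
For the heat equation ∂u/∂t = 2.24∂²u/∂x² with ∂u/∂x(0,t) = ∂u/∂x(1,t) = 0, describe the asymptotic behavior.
u → constant (steady state). Heat is conserved (no flux at boundaries); solution approaches the spatial average.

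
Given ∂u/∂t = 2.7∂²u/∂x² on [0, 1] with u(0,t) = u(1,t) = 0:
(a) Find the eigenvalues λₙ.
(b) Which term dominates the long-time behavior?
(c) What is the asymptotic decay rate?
Eigenvalues: λₙ = 2.7n²π².
First three modes:
  n=1: λ₁ = 2.7π² ≈ 26.648
  n=2: λ₂ = 10.8π² ≈ 106.592 (4× faster decay)
  n=3: λ₃ = 24.3π² ≈ 239.831 (9× faster decay)
As t → ∞, higher modes decay exponentially faster. The n=1 mode dominates: u ~ c₁ sin(πx) e^{-λ₁t}.
Decay rate: λ₁ = 2.7π² ≈ 26.648.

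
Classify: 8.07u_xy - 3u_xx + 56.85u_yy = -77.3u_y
Rewriting in standard form: -3u_xx + 8.07u_xy + 56.85u_yy + 77.3u_y = 0. Hyperbolic (discriminant = 747.3249).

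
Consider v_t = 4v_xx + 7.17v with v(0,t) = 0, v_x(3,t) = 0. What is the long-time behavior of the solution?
As t → ∞, v grows unboundedly. Reaction dominates diffusion (r=7.17 > κπ²/(4L²)≈1.1); solution grows exponentially.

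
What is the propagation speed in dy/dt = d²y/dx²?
Infinite. The heat equation is parabolic, not hyperbolic, so disturbances propagate instantly.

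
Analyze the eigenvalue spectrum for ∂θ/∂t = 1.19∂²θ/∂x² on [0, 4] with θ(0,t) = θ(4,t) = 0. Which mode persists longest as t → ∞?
Eigenvalues: λₙ = 1.19n²π²/4².
First three modes:
  n=1: λ₁ = 1.19π²/4² ≈ 0.734
  n=2: λ₂ = 4.76π²/4² ≈ 2.936 (4× faster decay)
  n=3: λ₃ = 10.71π²/4² ≈ 6.606 (9× faster decay)
As t → ∞, higher modes decay exponentially faster. The n=1 mode dominates: θ ~ c₁ sin(πx/4) e^{-λ₁t}.
Decay rate: λ₁ = 1.19π²/4² ≈ 0.734.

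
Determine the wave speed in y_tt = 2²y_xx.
Speed = 2. Information travels along characteristics x = x₀ ± 2t.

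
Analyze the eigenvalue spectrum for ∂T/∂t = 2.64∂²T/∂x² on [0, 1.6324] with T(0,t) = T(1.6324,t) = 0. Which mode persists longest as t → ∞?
Eigenvalues: λₙ = 2.64n²π²/1.6324².
First three modes:
  n=1: λ₁ = 2.64π²/1.6324² ≈ 9.778
  n=2: λ₂ = 10.56π²/1.6324² ≈ 39.112 (4× faster decay)
  n=3: λ₃ = 23.76π²/1.6324² ≈ 88.002 (9× faster decay)
As t → ∞, higher modes decay exponentially faster. The n=1 mode dominates: T ~ c₁ sin(πx/1.6324) e^{-λ₁t}.
Decay rate: λ₁ = 2.64π²/1.6324² ≈ 9.778.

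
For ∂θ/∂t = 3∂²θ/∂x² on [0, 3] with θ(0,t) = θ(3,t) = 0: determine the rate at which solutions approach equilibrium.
Eigenvalues: λₙ = 3n²π²/3².
First three modes:
  n=1: λ₁ = 3π²/3² ≈ 3.29
  n=2: λ₂ = 12π²/3² ≈ 13.159 (4× faster decay)
  n=3: λ₃ = 27π²/3² ≈ 29.609 (9× faster decay)
As t → ∞, higher modes decay exponentially faster. The n=1 mode dominates: θ ~ c₁ sin(πx/3) e^{-λ₁t}.
Decay rate: λ₁ = 3π²/3² ≈ 3.29.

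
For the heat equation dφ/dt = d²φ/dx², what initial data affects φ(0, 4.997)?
The entire real line. The heat equation has infinite propagation speed: any initial disturbance instantly affects all points (though exponentially small far away).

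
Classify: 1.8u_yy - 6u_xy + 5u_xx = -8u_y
Rewriting in standard form: 5u_xx - 6u_xy + 1.8u_yy + 8u_y = 0. Parabolic (discriminant = 0).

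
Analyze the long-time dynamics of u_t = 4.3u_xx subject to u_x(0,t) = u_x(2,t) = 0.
Long-time behavior: u → constant (steady state). Heat is conserved (no flux at boundaries); solution approaches the spatial average.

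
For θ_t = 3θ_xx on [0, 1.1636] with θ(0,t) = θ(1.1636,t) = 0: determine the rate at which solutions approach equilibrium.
Eigenvalues: λₙ = 3n²π²/1.1636².
First three modes:
  n=1: λ₁ = 3π²/1.1636² ≈ 21.868
  n=2: λ₂ = 12π²/1.1636² ≈ 87.473 (4× faster decay)
  n=3: λ₃ = 27π²/1.1636² ≈ 196.814 (9× faster decay)
As t → ∞, higher modes decay exponentially faster. The n=1 mode dominates: θ ~ c₁ sin(πx/1.1636) e^{-λ₁t}.
Decay rate: λ₁ = 3π²/1.1636² ≈ 21.868.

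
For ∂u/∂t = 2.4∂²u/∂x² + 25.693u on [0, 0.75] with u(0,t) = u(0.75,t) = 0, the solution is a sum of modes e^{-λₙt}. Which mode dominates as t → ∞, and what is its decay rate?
Eigenvalues: λₙ = 2.4n²π²/0.75² - 25.693.
First three modes:
  n=1: λ₁ = 2.4π²/0.75² - 25.693 ≈ 16.417
  n=2: λ₂ = 9.6π²/0.75² - 25.693 ≈ 142.748
  n=3: λ₃ = 21.6π²/0.75² - 25.693 ≈ 353.3
Since 2.4π²/0.75² ≈ 42.11 > 25.693, all λₙ > 0.
The n=1 mode decays slowest → dominates as t → ∞.
Asymptotic: u ~ c₁ sin(πx/0.75) e^{-λ₁t} with decay rate λ₁ ≈ 16.417.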